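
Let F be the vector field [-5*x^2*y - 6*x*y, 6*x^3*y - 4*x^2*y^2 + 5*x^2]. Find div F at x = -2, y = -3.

∂F₁/∂x = -10*x*y - 6*y
∂F₂/∂y = 6*x^3 - 8*x^2*y
∇·F = 6*x^3 - 8*x^2*y - 10*x*y - 6*y
At (-2, -3): 6.

6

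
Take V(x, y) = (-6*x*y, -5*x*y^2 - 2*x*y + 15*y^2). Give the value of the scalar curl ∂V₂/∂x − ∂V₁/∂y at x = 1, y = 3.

∂V₂/∂x = -5*y^2 - 2*y
∂V₁/∂y = -6*x
Scalar curl = 6*x - 5*y^2 - 2*y
At (1, 3): -45.

-45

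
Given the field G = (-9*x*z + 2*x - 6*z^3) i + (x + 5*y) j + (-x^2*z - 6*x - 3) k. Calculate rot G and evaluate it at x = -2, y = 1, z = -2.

(0, -40, 1)

(∇×G)₁ = ∂G₃/∂y − ∂G₂/∂z = 0
(∇×G)₂ = ∂G₁/∂z − ∂G₃/∂x = 2*x*z - 9*x - 18*z^2 + 6
(∇×G)₃ = ∂G₂/∂x − ∂G₁/∂y = 1
∇×G = (0, 2*x*z - 9*x - 18*z^2 + 6, 1)
At (-2, 1, -2): (0, -40, 1).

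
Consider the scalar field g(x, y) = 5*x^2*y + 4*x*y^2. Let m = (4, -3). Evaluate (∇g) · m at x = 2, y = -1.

-76

∂g/∂x = 10*x*y + 4*y^2
∂g/∂y = 5*x^2 + 8*x*y
∇g at (2, -1) = (-16, 4)
∇g · m = (-16)(4) + (4)(-3) = -76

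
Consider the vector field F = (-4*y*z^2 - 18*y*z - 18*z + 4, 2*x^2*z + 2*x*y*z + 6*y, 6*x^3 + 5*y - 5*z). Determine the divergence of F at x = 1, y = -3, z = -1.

∂F₁/∂x = 0
∂F₂/∂y = 2*x*z + 6
∂F₃/∂z = -5
∇·F = 2*x*z + 1
At (1, -3, -1): -1.

-1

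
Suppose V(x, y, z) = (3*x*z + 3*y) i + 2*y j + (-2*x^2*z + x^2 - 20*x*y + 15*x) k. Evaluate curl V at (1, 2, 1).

(∇×V)₁ = ∂V₃/∂y − ∂V₂/∂z = -20*x
(∇×V)₂ = ∂V₁/∂z − ∂V₃/∂x = 4*x*z + x + 20*y - 15
(∇×V)₃ = ∂V₂/∂x − ∂V₁/∂y = -3
∇×V = (-20*x, 4*x*z + x + 20*y - 15, -3)
At (1, 2, 1): (-20, 30, -3).

(-20, 30, -3)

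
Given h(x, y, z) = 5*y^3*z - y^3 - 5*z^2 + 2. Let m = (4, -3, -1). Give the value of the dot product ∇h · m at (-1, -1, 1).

-21

∂h/∂x = 0
∂h/∂y = 15*y^2*z - 3*y^2
∂h/∂z = 5*y^3 - 10*z
∇h at (-1, -1, 1) = (0, 12, -15)
∇h · m = (0)(4) + (12)(-3) + (-15)(-1) = -21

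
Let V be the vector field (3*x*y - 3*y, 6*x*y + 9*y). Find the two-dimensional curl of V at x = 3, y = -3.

-24

∂V₂/∂x = 6*y
∂V₁/∂y = 3*x - 3
Scalar curl = -3*x + 6*y + 3
At (3, -3): -24.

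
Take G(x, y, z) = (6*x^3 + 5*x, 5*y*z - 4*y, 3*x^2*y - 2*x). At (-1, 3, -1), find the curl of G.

(∇×G)₁ = ∂G₃/∂y − ∂G₂/∂z = 3*x^2 - 5*y
(∇×G)₂ = ∂G₁/∂z − ∂G₃/∂x = -6*x*y + 2
(∇×G)₃ = ∂G₂/∂x − ∂G₁/∂y = 0
∇×G = (3*x^2 - 5*y, -6*x*y + 2, 0)
At (-1, 3, -1): (-12, 20, 0).

(-12, 20, 0)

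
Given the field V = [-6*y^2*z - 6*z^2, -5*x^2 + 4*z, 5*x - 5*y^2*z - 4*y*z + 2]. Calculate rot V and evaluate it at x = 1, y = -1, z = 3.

(∇×V)₁ = ∂V₃/∂y − ∂V₂/∂z = -10*y*z - 4*z - 4
(∇×V)₂ = ∂V₁/∂z − ∂V₃/∂x = -6*y^2 - 12*z - 5
(∇×V)₃ = ∂V₂/∂x − ∂V₁/∂y = -10*x + 12*y*z
∇×V = (-10*y*z - 4*z - 4, -6*y^2 - 12*z - 5, -10*x + 12*y*z)
At (1, -1, 3): (14, -47, -46).

(14, -47, -46)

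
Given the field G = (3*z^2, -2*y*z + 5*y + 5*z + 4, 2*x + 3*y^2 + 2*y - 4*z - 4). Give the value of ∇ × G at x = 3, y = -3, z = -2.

(-27, -14, 0)

(∇×G)₁ = ∂G₃/∂y − ∂G₂/∂z = 8*y - 3
(∇×G)₂ = ∂G₁/∂z − ∂G₃/∂x = 6*z - 2
(∇×G)₃ = ∂G₂/∂x − ∂G₁/∂y = 0
∇×G = (8*y - 3, 6*z - 2, 0)
At (3, -3, -2): (-27, -14, 0).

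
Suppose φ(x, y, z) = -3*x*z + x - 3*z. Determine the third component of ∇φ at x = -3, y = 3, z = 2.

6

(∇φ)_3 = ∂φ/∂z = -3*x - 3
At (-3, 3, 2): 6.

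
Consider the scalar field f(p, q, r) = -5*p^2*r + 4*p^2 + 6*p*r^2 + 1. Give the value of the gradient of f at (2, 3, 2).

∂f/∂p = -10*p*r + 8*p + 6*r^2
∂f/∂q = 0
∂f/∂r = -5*p^2 + 12*p*r
∇f = (-10*p*r + 8*p + 6*r^2, 0, -5*p^2 + 12*p*r)
At (2, 3, 2): (0, 0, 28).

(0, 0, 28)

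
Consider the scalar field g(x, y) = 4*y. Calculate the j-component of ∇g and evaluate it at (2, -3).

(∇g)_2 = ∂g/∂y = 4
At (2, -3): 4.

4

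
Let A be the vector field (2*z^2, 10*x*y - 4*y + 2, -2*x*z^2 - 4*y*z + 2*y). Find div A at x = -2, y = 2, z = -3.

-56

∂A₁/∂x = 0
∂A₂/∂y = 10*x - 4
∂A₃/∂z = -4*x*z - 4*y
∇·A = -4*x*z + 10*x - 4*y - 4
At (-2, 2, -3): -56.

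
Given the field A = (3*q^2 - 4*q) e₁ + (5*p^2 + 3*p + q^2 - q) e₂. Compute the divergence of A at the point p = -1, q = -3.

-7

∂A₁/∂p = 0
∂A₂/∂q = 2*q - 1
∇·A = 2*q - 1
At (-1, -3): -7.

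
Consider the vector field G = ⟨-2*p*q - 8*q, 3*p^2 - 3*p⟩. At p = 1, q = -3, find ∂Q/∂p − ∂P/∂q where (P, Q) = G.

13

∂G₂/∂p = 6*p - 3
∂G₁/∂q = -2*p - 8
Scalar curl = 8*p + 5
At (1, -3): 13.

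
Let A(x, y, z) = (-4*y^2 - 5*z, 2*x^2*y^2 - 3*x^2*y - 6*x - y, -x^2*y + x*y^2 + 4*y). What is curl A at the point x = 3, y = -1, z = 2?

(∇×A)₁ = ∂A₃/∂y − ∂A₂/∂z = -x^2 + 2*x*y + 4
(∇×A)₂ = ∂A₁/∂z − ∂A₃/∂x = 2*x*y - y^2 - 5
(∇×A)₃ = ∂A₂/∂x − ∂A₁/∂y = 4*x*y^2 - 6*x*y + 8*y - 6
∇×A = (-x^2 + 2*x*y + 4, 2*x*y - y^2 - 5, 4*x*y^2 - 6*x*y + 8*y - 6)
At (3, -1, 2): (-11, -12, 16).

(-11, -12, 16)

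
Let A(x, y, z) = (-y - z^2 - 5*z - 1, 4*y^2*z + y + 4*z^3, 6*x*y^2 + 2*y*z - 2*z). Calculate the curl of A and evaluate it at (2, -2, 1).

(-74, -31, 1)

(∇×A)₁ = ∂A₃/∂y − ∂A₂/∂z = 12*x*y - 4*y^2 - 12*z^2 + 2*z
(∇×A)₂ = ∂A₁/∂z − ∂A₃/∂x = -6*y^2 - 2*z - 5
(∇×A)₃ = ∂A₂/∂x − ∂A₁/∂y = 1
∇×A = (12*x*y - 4*y^2 - 12*z^2 + 2*z, -6*y^2 - 2*z - 5, 1)
At (2, -2, 1): (-74, -31, 1).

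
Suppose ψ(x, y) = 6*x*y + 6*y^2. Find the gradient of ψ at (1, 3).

∂ψ/∂x = 6*y
∂ψ/∂y = 6*x + 12*y
∇ψ = (6*y, 6*x + 12*y)
At (1, 3): (18, 42).

(18, 42)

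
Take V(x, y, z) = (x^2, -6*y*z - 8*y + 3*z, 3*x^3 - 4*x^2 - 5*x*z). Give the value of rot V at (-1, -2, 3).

(∇×V)₁ = ∂V₃/∂y − ∂V₂/∂z = 6*y - 3
(∇×V)₂ = ∂V₁/∂z − ∂V₃/∂x = -9*x^2 + 8*x + 5*z
(∇×V)₃ = ∂V₂/∂x − ∂V₁/∂y = 0
∇×V = (6*y - 3, -9*x^2 + 8*x + 5*z, 0)
At (-1, -2, 3): (-15, -2, 0).

(-15, -2, 0)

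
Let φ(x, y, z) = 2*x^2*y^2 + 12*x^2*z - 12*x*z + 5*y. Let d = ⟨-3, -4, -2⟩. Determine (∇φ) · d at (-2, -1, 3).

∂φ/∂x = 4*x*y^2 + 24*x*z - 12*z
∂φ/∂y = 4*x^2*y + 5
∂φ/∂z = 12*x^2 - 12*x
∇φ at (-2, -1, 3) = (-188, -11, 72)
∇φ · d = (-188)(-3) + (-11)(-4) + (72)(-2) = 464

464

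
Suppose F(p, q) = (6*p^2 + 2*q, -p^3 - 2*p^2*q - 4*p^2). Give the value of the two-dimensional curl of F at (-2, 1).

∂F₂/∂p = -3*p^2 - 4*p*q - 8*p
∂F₁/∂q = 2
Scalar curl = -3*p^2 - 4*p*q - 8*p - 2
At (-2, 1): 10.

10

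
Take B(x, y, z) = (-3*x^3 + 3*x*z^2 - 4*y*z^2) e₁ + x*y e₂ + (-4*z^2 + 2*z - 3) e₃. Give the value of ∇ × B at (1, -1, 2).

(∇×B)₁ = ∂B₃/∂y − ∂B₂/∂z = 0
(∇×B)₂ = ∂B₁/∂z − ∂B₃/∂x = 6*x*z - 8*y*z
(∇×B)₃ = ∂B₂/∂x − ∂B₁/∂y = y + 4*z^2
∇×B = (0, 6*x*z - 8*y*z, y + 4*z^2)
At (1, -1, 2): (0, 28, 15).

(0, 28, 15)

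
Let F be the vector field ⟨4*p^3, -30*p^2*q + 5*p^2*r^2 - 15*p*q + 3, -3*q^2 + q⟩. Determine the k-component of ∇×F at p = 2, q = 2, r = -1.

(∇×F)_3 = ∂F₂/∂p − ∂F₁/∂q
= -60*p*q + 10*p*r^2 - 15*q − (0)
= -60*p*q + 10*p*r^2 - 15*q
At (2, 2, -1): -250.

-250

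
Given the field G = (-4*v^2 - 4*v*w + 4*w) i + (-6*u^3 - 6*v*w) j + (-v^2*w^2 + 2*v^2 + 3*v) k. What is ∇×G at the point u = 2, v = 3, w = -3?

(∇×G)₁ = ∂G₃/∂v − ∂G₂/∂w = -2*v*w^2 + 10*v + 3
(∇×G)₂ = ∂G₁/∂w − ∂G₃/∂u = -4*v + 4
(∇×G)₃ = ∂G₂/∂u − ∂G₁/∂v = -18*u^2 + 8*v + 4*w
∇×G = (-2*v*w^2 + 10*v + 3, -4*v + 4, -18*u^2 + 8*v + 4*w)
At (2, 3, -3): (-21, -8, -60).

(-21, -8, -60)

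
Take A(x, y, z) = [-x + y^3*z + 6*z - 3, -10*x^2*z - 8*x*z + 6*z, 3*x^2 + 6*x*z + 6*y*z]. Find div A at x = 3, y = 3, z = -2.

35

∂A₁/∂x = -1
∂A₂/∂y = 0
∂A₃/∂z = 6*x + 6*y
∇·A = 6*x + 6*y - 1
At (3, 3, -2): 35.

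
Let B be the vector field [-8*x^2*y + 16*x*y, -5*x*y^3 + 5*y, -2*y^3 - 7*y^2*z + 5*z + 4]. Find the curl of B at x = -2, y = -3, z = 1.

(-12, 0, 199)

(∇×B)₁ = ∂B₃/∂y − ∂B₂/∂z = -6*y^2 - 14*y*z
(∇×B)₂ = ∂B₁/∂z − ∂B₃/∂x = 0
(∇×B)₃ = ∂B₂/∂x − ∂B₁/∂y = 8*x^2 - 16*x - 5*y^3
∇×B = (-6*y^2 - 14*y*z, 0, 8*x^2 - 16*x - 5*y^3)
At (-2, -3, 1): (-12, 0, 199).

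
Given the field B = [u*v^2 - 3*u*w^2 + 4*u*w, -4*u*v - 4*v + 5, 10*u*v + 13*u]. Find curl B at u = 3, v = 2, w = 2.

(∇×B)₁ = ∂B₃/∂v − ∂B₂/∂w = 10*u
(∇×B)₂ = ∂B₁/∂w − ∂B₃/∂u = -6*u*w + 4*u - 10*v - 13
(∇×B)₃ = ∂B₂/∂u − ∂B₁/∂v = -2*u*v - 4*v
∇×B = (10*u, -6*u*w + 4*u - 10*v - 13, -2*u*v - 4*v)
At (3, 2, 2): (30, -57, -20).

(30, -57, -20)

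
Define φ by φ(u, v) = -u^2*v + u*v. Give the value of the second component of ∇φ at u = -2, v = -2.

-6

(∇φ)_2 = ∂φ/∂v = -u^2 + u
At (-2, -2): -6.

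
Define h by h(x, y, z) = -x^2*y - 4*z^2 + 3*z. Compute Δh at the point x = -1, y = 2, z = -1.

-12

∂²h/∂x² = -2*y
∂²h/∂y² = 0
∂²h/∂z² = -8
∇²h = -2*y - 8
At (-1, 2, -1): -12.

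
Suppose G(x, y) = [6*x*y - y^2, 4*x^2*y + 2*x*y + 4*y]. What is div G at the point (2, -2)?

12

∂G₁/∂x = 6*y
∂G₂/∂y = 4*x^2 + 2*x + 4
∇·G = 4*x^2 + 2*x + 6*y + 4
At (2, -2): 12.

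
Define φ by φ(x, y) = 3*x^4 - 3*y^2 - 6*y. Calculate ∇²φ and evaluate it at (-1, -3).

30

∂²φ/∂x² = 36*x^2
∂²φ/∂y² = -6
∇²φ = 36*x^2 - 6
At (-1, -3): 30.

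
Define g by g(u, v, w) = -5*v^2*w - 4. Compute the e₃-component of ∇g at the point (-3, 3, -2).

(∇g)_3 = ∂g/∂w = -5*v^2
At (-3, 3, -2): -45.

-45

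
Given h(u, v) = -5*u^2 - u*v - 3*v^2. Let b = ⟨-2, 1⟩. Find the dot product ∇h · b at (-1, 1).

-23

∂h/∂u = -10*u - v
∂h/∂v = -u - 6*v
∇h at (-1, 1) = (9, -5)
∇h · b = (9)(-2) + (-5)(1) = -23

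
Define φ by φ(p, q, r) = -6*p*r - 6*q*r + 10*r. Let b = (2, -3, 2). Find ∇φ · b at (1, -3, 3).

∂φ/∂p = -6*r
∂φ/∂q = -6*r
∂φ/∂r = -6*p - 6*q + 10
∇φ at (1, -3, 3) = (-18, -18, 22)
∇φ · b = (-18)(2) + (-18)(-3) + (22)(2) = 62

62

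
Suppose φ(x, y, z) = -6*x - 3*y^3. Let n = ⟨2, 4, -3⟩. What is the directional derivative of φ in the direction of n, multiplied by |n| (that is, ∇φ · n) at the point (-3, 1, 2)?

∂φ/∂x = -6
∂φ/∂y = -9*y^2
∂φ/∂z = 0
∇φ at (-3, 1, 2) = (-6, -9, 0)
∇φ · n = (-6)(2) + (-9)(4) + (0)(-3) = -48

-48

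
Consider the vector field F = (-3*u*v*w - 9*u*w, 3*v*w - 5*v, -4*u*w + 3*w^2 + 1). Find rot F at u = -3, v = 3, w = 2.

(-9, 62, -18)

(∇×F)₁ = ∂F₃/∂v − ∂F₂/∂w = -3*v
(∇×F)₂ = ∂F₁/∂w − ∂F₃/∂u = -3*u*v - 9*u + 4*w
(∇×F)₃ = ∂F₂/∂u − ∂F₁/∂v = 3*u*w
∇×F = (-3*v, -3*u*v - 9*u + 4*w, 3*u*w)
At (-3, 3, 2): (-9, 62, -18).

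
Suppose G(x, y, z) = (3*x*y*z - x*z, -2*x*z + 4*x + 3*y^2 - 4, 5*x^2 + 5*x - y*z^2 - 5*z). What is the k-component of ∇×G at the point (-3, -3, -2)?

-10

(∇×G)_3 = ∂G₂/∂x − ∂G₁/∂y
= -2*z + 4 − (3*x*z)
= -3*x*z - 2*z + 4
At (-3, -3, -2): -10.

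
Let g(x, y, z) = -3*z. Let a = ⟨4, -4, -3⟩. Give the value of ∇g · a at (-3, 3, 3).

∂g/∂x = 0
∂g/∂y = 0
∂g/∂z = -3
∇g at (-3, 3, 3) = (0, 0, -3)
∇g · a = (0)(4) + (0)(-4) + (-3)(-3) = 9

9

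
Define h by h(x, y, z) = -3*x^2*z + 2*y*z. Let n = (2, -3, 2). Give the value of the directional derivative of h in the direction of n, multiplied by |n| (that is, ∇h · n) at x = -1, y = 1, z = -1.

-8

∂h/∂x = -6*x*z
∂h/∂y = 2*z
∂h/∂z = -3*x^2 + 2*y
∇h at (-1, 1, -1) = (-6, -2, -1)
∇h · n = (-6)(2) + (-2)(-3) + (-1)(2) = -8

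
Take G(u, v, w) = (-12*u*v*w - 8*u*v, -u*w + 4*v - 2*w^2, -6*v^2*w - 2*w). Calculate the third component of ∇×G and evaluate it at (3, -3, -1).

-11

(∇×G)_3 = ∂G₂/∂u − ∂G₁/∂v
= -w − (-12*u*w - 8*u)
= 12*u*w + 8*u - w
At (3, -3, -1): -11.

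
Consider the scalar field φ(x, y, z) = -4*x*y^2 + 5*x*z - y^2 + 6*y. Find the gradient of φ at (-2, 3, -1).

∂φ/∂x = -4*y^2 + 5*z
∂φ/∂y = -8*x*y - 2*y + 6
∂φ/∂z = 5*x
∇φ = (-4*y^2 + 5*z, -8*x*y - 2*y + 6, 5*x)
At (-2, 3, -1): (-41, 48, -10).

(-41, 48, -10)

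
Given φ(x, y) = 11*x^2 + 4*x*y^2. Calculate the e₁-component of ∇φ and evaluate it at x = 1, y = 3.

(∇φ)_1 = ∂φ/∂x = 22*x + 4*y^2
At (1, 3): 58.

58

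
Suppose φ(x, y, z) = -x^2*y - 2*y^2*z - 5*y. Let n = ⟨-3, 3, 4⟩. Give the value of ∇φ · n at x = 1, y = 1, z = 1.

∂φ/∂x = -2*x*y
∂φ/∂y = -x^2 - 4*y*z - 5
∂φ/∂z = -2*y^2
∇φ at (1, 1, 1) = (-2, -10, -2)
∇φ · n = (-2)(-3) + (-10)(3) + (-2)(4) = -32

-32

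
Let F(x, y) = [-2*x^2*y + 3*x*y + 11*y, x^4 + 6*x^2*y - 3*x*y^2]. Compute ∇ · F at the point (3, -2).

∂F₁/∂x = -4*x*y + 3*y
∂F₂/∂y = 6*x^2 - 6*x*y
∇·F = 6*x^2 - 10*x*y + 3*y
At (3, -2): 108.

108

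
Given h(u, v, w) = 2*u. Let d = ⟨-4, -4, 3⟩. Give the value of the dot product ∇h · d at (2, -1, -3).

∂h/∂u = 2
∂h/∂v = 0
∂h/∂w = 0
∇h at (2, -1, -3) = (2, 0, 0)
∇h · d = (2)(-4) + (0)(-4) + (0)(3) = -8

-8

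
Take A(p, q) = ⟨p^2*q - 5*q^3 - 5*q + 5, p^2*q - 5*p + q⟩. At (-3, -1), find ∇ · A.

∂A₁/∂p = 2*p*q
∂A₂/∂q = p^2 + 1
∇·A = p^2 + 2*p*q + 1
At (-3, -1): 16.

16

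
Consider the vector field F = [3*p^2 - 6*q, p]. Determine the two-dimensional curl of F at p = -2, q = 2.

∂F₂/∂p = 1
∂F₁/∂q = -6
Scalar curl = 7
At (-2, 2): 7.

7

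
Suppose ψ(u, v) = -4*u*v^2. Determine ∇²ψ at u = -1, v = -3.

8

∂²ψ/∂u² = 0
∂²ψ/∂v² = -8*u
∇²ψ = -8*u
At (-1, -3): 8.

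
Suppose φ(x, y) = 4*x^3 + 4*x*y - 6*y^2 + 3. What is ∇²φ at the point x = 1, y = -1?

12

∂²φ/∂x² = 24*x
∂²φ/∂y² = -12
∇²φ = 24*x - 12
At (1, -1): 12.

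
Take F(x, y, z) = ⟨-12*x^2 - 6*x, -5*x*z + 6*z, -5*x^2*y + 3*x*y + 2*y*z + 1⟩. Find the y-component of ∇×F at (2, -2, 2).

(∇×F)_2 = ∂F₁/∂z − ∂F₃/∂x
= 0 − (-10*x*y + 3*y)
= 10*x*y - 3*y
At (2, -2, 2): -34.

-34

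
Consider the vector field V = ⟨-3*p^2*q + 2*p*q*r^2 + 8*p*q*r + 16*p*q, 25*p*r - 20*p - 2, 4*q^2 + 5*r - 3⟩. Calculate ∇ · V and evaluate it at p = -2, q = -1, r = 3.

-65

∂V₁/∂p = -6*p*q + 2*q*r^2 + 8*q*r + 16*q
∂V₂/∂q = 0
∂V₃/∂r = 5
∇·V = -6*p*q + 2*q*r^2 + 8*q*r + 16*q + 5
At (-2, -1, 3): -65.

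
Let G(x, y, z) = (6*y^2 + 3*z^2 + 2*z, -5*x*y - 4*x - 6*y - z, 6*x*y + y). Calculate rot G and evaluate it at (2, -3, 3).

(14, 38, 47)

(∇×G)₁ = ∂G₃/∂y − ∂G₂/∂z = 6*x + 2
(∇×G)₂ = ∂G₁/∂z − ∂G₃/∂x = -6*y + 6*z + 2
(∇×G)₃ = ∂G₂/∂x − ∂G₁/∂y = -17*y - 4
∇×G = (6*x + 2, -6*y + 6*z + 2, -17*y - 4)
At (2, -3, 3): (14, 38, 47).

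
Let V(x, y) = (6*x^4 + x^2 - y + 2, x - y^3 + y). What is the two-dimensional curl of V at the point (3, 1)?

∂V₂/∂x = 1
∂V₁/∂y = -1
Scalar curl = 2
At (3, 1): 2.

2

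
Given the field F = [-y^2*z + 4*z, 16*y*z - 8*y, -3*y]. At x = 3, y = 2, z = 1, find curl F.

(-35, 0, 4)

(∇×F)₁ = ∂F₃/∂y − ∂F₂/∂z = -16*y - 3
(∇×F)₂ = ∂F₁/∂z − ∂F₃/∂x = -y^2 + 4
(∇×F)₃ = ∂F₂/∂x − ∂F₁/∂y = 2*y*z
∇×F = (-16*y - 3, -y^2 + 4, 2*y*z)
At (3, 2, 1): (-35, 0, 4).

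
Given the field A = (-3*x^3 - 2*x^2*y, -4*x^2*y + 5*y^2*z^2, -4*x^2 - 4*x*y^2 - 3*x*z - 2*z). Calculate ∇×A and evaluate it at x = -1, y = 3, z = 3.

(∇×A)₁ = ∂A₃/∂y − ∂A₂/∂z = -8*x*y - 10*y^2*z
(∇×A)₂ = ∂A₁/∂z − ∂A₃/∂x = 8*x + 4*y^2 + 3*z
(∇×A)₃ = ∂A₂/∂x − ∂A₁/∂y = 2*x^2 - 8*x*y
∇×A = (-8*x*y - 10*y^2*z, 8*x + 4*y^2 + 3*z, 2*x^2 - 8*x*y)
At (-1, 3, 3): (-246, 37, 26).

(-246, 37, 26)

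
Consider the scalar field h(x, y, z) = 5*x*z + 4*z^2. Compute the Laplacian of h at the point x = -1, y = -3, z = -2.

8

∂²h/∂x² = 0
∂²h/∂y² = 0
∂²h/∂z² = 8
∇²h = 8
At (-1, -3, -2): 8.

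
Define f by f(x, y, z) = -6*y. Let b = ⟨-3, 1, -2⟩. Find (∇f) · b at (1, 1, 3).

-6

∂f/∂x = 0
∂f/∂y = -6
∂f/∂z = 0
∇f at (1, 1, 3) = (0, -6, 0)
∇f · b = (0)(-3) + (-6)(1) + (0)(-2) = -6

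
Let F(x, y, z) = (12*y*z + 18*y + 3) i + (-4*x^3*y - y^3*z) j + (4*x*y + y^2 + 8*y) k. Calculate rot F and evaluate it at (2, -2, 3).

(4, -16, 42)

(∇×F)₁ = ∂F₃/∂y − ∂F₂/∂z = 4*x + y^3 + 2*y + 8
(∇×F)₂ = ∂F₁/∂z − ∂F₃/∂x = 8*y
(∇×F)₃ = ∂F₂/∂x − ∂F₁/∂y = -12*x^2*y - 12*z - 18
∇×F = (4*x + y^3 + 2*y + 8, 8*y, -12*x^2*y - 12*z - 18)
At (2, -2, 3): (4, -16, 42).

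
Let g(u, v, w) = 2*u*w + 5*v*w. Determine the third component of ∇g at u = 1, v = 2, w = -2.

(∇g)_3 = ∂g/∂w = 2*u + 5*v
At (1, 2, -2): 12.

12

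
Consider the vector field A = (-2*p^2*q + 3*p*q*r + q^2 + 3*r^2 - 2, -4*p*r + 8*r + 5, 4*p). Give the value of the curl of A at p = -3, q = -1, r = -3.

(-20, -13, 5)

(∇×A)₁ = ∂A₃/∂q − ∂A₂/∂r = 4*p - 8
(∇×A)₂ = ∂A₁/∂r − ∂A₃/∂p = 3*p*q + 6*r - 4
(∇×A)₃ = ∂A₂/∂p − ∂A₁/∂q = 2*p^2 - 3*p*r - 2*q - 4*r
∇×A = (4*p - 8, 3*p*q + 6*r - 4, 2*p^2 - 3*p*r - 2*q - 4*r)
At (-3, -1, -3): (-20, -13, 5).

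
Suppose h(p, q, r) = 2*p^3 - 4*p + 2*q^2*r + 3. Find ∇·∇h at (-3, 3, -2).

-44

∂²h/∂p² = 12*p
∂²h/∂q² = 4*r
∂²h/∂r² = 0
∇²h = 12*p + 4*r
At (-3, 3, -2): -44.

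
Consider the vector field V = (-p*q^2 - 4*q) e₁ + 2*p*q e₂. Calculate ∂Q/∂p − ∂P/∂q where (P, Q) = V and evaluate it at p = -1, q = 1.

4

∂V₂/∂p = 2*q
∂V₁/∂q = -2*p*q - 4
Scalar curl = 2*p*q + 2*q + 4
At (-1, 1): 4.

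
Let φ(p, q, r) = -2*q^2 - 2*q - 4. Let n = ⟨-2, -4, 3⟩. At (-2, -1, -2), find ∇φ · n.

-8

∂φ/∂p = 0
∂φ/∂q = -4*q - 2
∂φ/∂r = 0
∇φ at (-2, -1, -2) = (0, 2, 0)
∇φ · n = (0)(-2) + (2)(-4) + (0)(3) = -8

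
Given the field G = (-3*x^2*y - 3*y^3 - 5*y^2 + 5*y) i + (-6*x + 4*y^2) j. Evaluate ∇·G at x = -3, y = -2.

∂G₁/∂x = -6*x*y
∂G₂/∂y = 8*y
∇·G = -6*x*y + 8*y
At (-3, -2): -52.

-52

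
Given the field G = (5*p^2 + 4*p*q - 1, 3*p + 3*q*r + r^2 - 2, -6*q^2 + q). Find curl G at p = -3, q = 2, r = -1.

(-27, 0, 15)

(∇×G)₁ = ∂G₃/∂q − ∂G₂/∂r = -15*q - 2*r + 1
(∇×G)₂ = ∂G₁/∂r − ∂G₃/∂p = 0
(∇×G)₃ = ∂G₂/∂p − ∂G₁/∂q = -4*p + 3
∇×G = (-15*q - 2*r + 1, 0, -4*p + 3)
At (-3, 2, -1): (-27, 0, 15).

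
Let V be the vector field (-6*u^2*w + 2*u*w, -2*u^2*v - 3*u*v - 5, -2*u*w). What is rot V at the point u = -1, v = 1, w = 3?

(∇×V)₁ = ∂V₃/∂v − ∂V₂/∂w = 0
(∇×V)₂ = ∂V₁/∂w − ∂V₃/∂u = -6*u^2 + 2*u + 2*w
(∇×V)₃ = ∂V₂/∂u − ∂V₁/∂v = -4*u*v - 3*v
∇×V = (0, -6*u^2 + 2*u + 2*w, -4*u*v - 3*v)
At (-1, 1, 3): (0, -2, 1).

(0, -2, 1)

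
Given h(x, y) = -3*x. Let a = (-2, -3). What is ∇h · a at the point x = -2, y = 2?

∂h/∂x = -3
∂h/∂y = 0
∇h at (-2, 2) = (-3, 0)
∇h · a = (-3)(-2) + (0)(-3) = 6

6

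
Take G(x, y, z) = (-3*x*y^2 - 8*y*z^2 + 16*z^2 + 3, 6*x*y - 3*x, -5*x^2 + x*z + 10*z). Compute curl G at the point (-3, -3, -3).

(0, -267, 105)

(∇×G)₁ = ∂G₃/∂y − ∂G₂/∂z = 0
(∇×G)₂ = ∂G₁/∂z − ∂G₃/∂x = 10*x - 16*y*z + 31*z
(∇×G)₃ = ∂G₂/∂x − ∂G₁/∂y = 6*x*y + 6*y + 8*z^2 - 3
∇×G = (0, 10*x - 16*y*z + 31*z, 6*x*y + 6*y + 8*z^2 - 3)
At (-3, -3, -3): (0, -267, 105).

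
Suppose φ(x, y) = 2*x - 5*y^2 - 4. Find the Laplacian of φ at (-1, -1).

-10

∂²φ/∂x² = 0
∂²φ/∂y² = -10
∇²φ = -10
At (-1, -1): -10.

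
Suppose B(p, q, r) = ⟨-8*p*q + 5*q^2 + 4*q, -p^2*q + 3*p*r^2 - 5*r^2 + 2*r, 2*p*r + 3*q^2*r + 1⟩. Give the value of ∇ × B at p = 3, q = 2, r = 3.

(∇×B)₁ = ∂B₃/∂q − ∂B₂/∂r = -6*p*r + 6*q*r + 10*r - 2
(∇×B)₂ = ∂B₁/∂r − ∂B₃/∂p = -2*r
(∇×B)₃ = ∂B₂/∂p − ∂B₁/∂q = -2*p*q + 8*p - 10*q + 3*r^2 - 4
∇×B = (-6*p*r + 6*q*r + 10*r - 2, -2*r, -2*p*q + 8*p - 10*q + 3*r^2 - 4)
At (3, 2, 3): (10, -6, 15).

(10, -6, 15)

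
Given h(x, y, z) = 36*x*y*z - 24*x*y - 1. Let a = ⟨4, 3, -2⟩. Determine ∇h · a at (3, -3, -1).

∂h/∂x = 36*y*z - 24*y
∂h/∂y = 36*x*z - 24*x
∂h/∂z = 36*x*y
∇h at (3, -3, -1) = (180, -180, -324)
∇h · a = (180)(4) + (-180)(3) + (-324)(-2) = 828

828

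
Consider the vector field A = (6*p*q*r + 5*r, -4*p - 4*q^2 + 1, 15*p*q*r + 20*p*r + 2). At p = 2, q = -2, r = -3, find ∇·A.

32

∂A₁/∂p = 6*q*r
∂A₂/∂q = -8*q
∂A₃/∂r = 15*p*q + 20*p
∇·A = 15*p*q + 20*p + 6*q*r - 8*q
At (2, -2, -3): 32.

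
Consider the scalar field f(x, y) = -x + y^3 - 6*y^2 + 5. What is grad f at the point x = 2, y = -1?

(-1, 15)

∂f/∂x = -1
∂f/∂y = 3*y^2 - 12*y
∇f = (-1, 3*y^2 - 12*y)
At (2, -1): (-1, 15).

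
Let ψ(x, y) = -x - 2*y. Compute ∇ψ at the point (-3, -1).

∂ψ/∂x = -1
∂ψ/∂y = -2
∇ψ = (-1, -2)
At (-3, -1): (-1, -2).

(-1, -2)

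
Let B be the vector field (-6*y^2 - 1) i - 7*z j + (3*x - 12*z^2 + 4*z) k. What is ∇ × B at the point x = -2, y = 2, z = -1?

(7, -3, 24)

(∇×B)₁ = ∂B₃/∂y − ∂B₂/∂z = 7
(∇×B)₂ = ∂B₁/∂z − ∂B₃/∂x = -3
(∇×B)₃ = ∂B₂/∂x − ∂B₁/∂y = 12*y
∇×B = (7, -3, 12*y)
At (-2, 2, -1): (7, -3, 24).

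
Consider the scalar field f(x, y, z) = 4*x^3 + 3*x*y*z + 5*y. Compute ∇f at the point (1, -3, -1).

∂f/∂x = 12*x^2 + 3*y*z
∂f/∂y = 3*x*z + 5
∂f/∂z = 3*x*y
∇f = (12*x^2 + 3*y*z, 3*x*z + 5, 3*x*y)
At (1, -3, -1): (21, 2, -9).

(21, 2, -9)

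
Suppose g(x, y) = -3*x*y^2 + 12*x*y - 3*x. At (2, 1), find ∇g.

(6, 12)

∂g/∂x = -3*y^2 + 12*y - 3
∂g/∂y = -6*x*y + 12*x
∇g = (-3*y^2 + 12*y - 3, -6*x*y + 12*x)
At (2, 1): (6, 12).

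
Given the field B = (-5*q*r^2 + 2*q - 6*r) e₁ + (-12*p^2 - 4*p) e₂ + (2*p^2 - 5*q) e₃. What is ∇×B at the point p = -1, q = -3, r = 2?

(-5, 58, 38)

(∇×B)₁ = ∂B₃/∂q − ∂B₂/∂r = -5
(∇×B)₂ = ∂B₁/∂r − ∂B₃/∂p = -4*p - 10*q*r - 6
(∇×B)₃ = ∂B₂/∂p − ∂B₁/∂q = -24*p + 5*r^2 - 6
∇×B = (-5, -4*p - 10*q*r - 6, -24*p + 5*r^2 - 6)
At (-1, -3, 2): (-5, 58, 38).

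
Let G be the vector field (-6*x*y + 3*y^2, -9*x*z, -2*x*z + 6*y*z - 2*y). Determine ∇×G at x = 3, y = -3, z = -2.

(∇×G)₁ = ∂G₃/∂y − ∂G₂/∂z = 9*x + 6*z - 2
(∇×G)₂ = ∂G₁/∂z − ∂G₃/∂x = 2*z
(∇×G)₃ = ∂G₂/∂x − ∂G₁/∂y = 6*x - 6*y - 9*z
∇×G = (9*x + 6*z - 2, 2*z, 6*x - 6*y - 9*z)
At (3, -3, -2): (13, -4, 54).

(13, -4, 54)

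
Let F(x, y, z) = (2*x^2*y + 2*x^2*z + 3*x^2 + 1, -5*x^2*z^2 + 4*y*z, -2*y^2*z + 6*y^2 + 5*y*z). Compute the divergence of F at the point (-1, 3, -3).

-21

∂F₁/∂x = 4*x*y + 4*x*z + 6*x
∂F₂/∂y = 4*z
∂F₃/∂z = -2*y^2 + 5*y
∇·F = 4*x*y + 4*x*z + 6*x - 2*y^2 + 5*y + 4*z
At (-1, 3, -3): -21.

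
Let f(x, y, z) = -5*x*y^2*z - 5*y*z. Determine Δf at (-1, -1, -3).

-30

∂²f/∂x² = 0
∂²f/∂y² = -10*x*z
∂²f/∂z² = 0
∇²f = -10*x*z
At (-1, -1, -3): -30.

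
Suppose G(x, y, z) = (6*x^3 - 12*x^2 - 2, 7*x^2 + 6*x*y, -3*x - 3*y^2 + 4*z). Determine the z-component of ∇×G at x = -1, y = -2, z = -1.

-26

(∇×G)_3 = ∂G₂/∂x − ∂G₁/∂y
= 14*x + 6*y − (0)
= 14*x + 6*y
At (-1, -2, -1): -26.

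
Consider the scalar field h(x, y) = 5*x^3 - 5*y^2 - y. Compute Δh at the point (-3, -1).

∂²h/∂x² = 30*x
∂²h/∂y² = -10
∇²h = 30*x - 10
At (-3, -1): -100.

-100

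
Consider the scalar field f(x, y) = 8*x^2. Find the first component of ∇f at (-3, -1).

(∇f)_1 = ∂f/∂x = 16*x
At (-3, -1): -48.

-48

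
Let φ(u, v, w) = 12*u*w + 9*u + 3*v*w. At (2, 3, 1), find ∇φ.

∂φ/∂u = 12*w + 9
∂φ/∂v = 3*w
∂φ/∂w = 12*u + 3*v
∇φ = (12*w + 9, 3*w, 12*u + 3*v)
At (2, 3, 1): (21, 3, 33).

(21, 3, 33)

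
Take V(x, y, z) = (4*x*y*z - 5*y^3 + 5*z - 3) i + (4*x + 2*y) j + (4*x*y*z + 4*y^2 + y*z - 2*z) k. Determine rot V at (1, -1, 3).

(7, 13, 7)

(∇×V)₁ = ∂V₃/∂y − ∂V₂/∂z = 4*x*z + 8*y + z
(∇×V)₂ = ∂V₁/∂z − ∂V₃/∂x = 4*x*y - 4*y*z + 5
(∇×V)₃ = ∂V₂/∂x − ∂V₁/∂y = -4*x*z + 15*y^2 + 4
∇×V = (4*x*z + 8*y + z, 4*x*y - 4*y*z + 5, -4*x*z + 15*y^2 + 4)
At (1, -1, 3): (7, 13, 7).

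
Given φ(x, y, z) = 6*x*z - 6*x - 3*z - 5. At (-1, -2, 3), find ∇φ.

∂φ/∂x = 6*z - 6
∂φ/∂y = 0
∂φ/∂z = 6*x - 3
∇φ = (6*z - 6, 0, 6*x - 3)
At (-1, -2, 3): (12, 0, -9).

(12, 0, -9)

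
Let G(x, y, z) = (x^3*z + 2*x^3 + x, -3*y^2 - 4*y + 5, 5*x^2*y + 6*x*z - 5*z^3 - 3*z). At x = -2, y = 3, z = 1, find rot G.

(∇×G)₁ = ∂G₃/∂y − ∂G₂/∂z = 5*x^2
(∇×G)₂ = ∂G₁/∂z − ∂G₃/∂x = x^3 - 10*x*y - 6*z
(∇×G)₃ = ∂G₂/∂x − ∂G₁/∂y = 0
∇×G = (5*x^2, x^3 - 10*x*y - 6*z, 0)
At (-2, 3, 1): (20, 46, 0).

(20, 46, 0)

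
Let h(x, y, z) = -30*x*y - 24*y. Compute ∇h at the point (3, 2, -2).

∂h/∂x = -30*y
∂h/∂y = -30*x - 24
∂h/∂z = 0
∇h = (-30*y, -30*x - 24, 0)
At (3, 2, -2): (-60, -114, 0).

(-60, -114, 0)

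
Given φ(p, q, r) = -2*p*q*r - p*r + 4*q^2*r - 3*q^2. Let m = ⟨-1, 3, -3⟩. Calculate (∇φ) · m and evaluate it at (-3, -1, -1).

∂φ/∂p = -2*q*r - r
∂φ/∂q = -2*p*r + 8*q*r - 6*q
∂φ/∂r = -2*p*q - p + 4*q^2
∇φ at (-3, -1, -1) = (-1, 8, 1)
∇φ · m = (-1)(-1) + (8)(3) + (1)(-3) = 22

22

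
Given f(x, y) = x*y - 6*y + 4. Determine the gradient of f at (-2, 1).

∂f/∂x = y
∂f/∂y = x - 6
∇f = (y, x - 6)
At (-2, 1): (1, -8).

(1, -8)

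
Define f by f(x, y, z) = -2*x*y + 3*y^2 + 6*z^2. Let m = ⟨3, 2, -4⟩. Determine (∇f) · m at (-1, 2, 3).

∂f/∂x = -2*y
∂f/∂y = -2*x + 6*y
∂f/∂z = 12*z
∇f at (-1, 2, 3) = (-4, 14, 36)
∇f · m = (-4)(3) + (14)(2) + (36)(-4) = -128

-128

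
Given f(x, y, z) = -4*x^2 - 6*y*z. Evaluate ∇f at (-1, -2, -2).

∂f/∂x = -8*x
∂f/∂y = -6*z
∂f/∂z = -6*y
∇f = (-8*x, -6*z, -6*y)
At (-1, -2, -2): (8, 12, 12).

(8, 12, 12)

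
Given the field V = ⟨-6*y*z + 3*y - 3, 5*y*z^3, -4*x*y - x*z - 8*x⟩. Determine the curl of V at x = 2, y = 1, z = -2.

(-68, 4, -15)

(∇×V)₁ = ∂V₃/∂y − ∂V₂/∂z = -4*x - 15*y*z^2
(∇×V)₂ = ∂V₁/∂z − ∂V₃/∂x = -2*y + z + 8
(∇×V)₃ = ∂V₂/∂x − ∂V₁/∂y = 6*z - 3
∇×V = (-4*x - 15*y*z^2, -2*y + z + 8, 6*z - 3)
At (2, 1, -2): (-68, 4, -15).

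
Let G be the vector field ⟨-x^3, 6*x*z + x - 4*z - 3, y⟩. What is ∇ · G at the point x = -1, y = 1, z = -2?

-3

∂G₁/∂x = -3*x^2
∂G₂/∂y = 0
∂G₃/∂z = 0
∇·G = -3*x^2
At (-1, 1, -2): -3.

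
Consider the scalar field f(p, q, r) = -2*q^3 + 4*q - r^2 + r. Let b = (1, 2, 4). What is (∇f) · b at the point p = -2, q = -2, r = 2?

∂f/∂p = 0
∂f/∂q = -6*q^2 + 4
∂f/∂r = -2*r + 1
∇f at (-2, -2, 2) = (0, -20, -3)
∇f · b = (0)(1) + (-20)(2) + (-3)(4) = -52

-52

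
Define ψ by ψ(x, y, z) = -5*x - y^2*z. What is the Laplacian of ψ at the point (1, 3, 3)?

∂²ψ/∂x² = 0
∂²ψ/∂y² = -2*z
∂²ψ/∂z² = 0
∇²ψ = -2*z
At (1, 3, 3): -6.

-6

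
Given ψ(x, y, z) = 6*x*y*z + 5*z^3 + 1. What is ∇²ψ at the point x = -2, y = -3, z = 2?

60

∂²ψ/∂x² = 0
∂²ψ/∂y² = 0
∂²ψ/∂z² = 30*z
∇²ψ = 30*z
At (-2, -3, 2): 60.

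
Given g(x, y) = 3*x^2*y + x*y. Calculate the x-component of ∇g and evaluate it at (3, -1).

-19

(∇g)_1 = ∂g/∂x = 6*x*y + y
At (3, -1): -19.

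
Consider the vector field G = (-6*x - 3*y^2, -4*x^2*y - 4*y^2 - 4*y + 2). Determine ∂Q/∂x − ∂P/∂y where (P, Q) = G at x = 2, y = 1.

∂G₂/∂x = -8*x*y
∂G₁/∂y = -6*y
Scalar curl = -8*x*y + 6*y
At (2, 1): -10.

-10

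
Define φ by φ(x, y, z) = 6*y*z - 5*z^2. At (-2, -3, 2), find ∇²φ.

-10

∂²φ/∂x² = 0
∂²φ/∂y² = 0
∂²φ/∂z² = -10
∇²φ = -10
At (-2, -3, 2): -10.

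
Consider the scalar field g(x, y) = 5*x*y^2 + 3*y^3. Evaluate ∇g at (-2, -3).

∂g/∂x = 5*y^2
∂g/∂y = 10*x*y + 9*y^2
∇g = (5*y^2, 10*x*y + 9*y^2)
At (-2, -3): (45, 141).

(45, 141)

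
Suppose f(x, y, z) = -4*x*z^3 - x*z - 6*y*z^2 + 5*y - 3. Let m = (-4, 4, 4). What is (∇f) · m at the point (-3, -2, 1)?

268

∂f/∂x = -4*z^3 - z
∂f/∂y = -6*z^2 + 5
∂f/∂z = -12*x*z^2 - x - 12*y*z
∇f at (-3, -2, 1) = (-5, -1, 63)
∇f · m = (-5)(-4) + (-1)(4) + (63)(4) = 268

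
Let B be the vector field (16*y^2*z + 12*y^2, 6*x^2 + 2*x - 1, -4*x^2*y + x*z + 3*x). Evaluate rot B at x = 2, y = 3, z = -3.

(-16, 192, 242)

(∇×B)₁ = ∂B₃/∂y − ∂B₂/∂z = -4*x^2
(∇×B)₂ = ∂B₁/∂z − ∂B₃/∂x = 8*x*y + 16*y^2 - z - 3
(∇×B)₃ = ∂B₂/∂x − ∂B₁/∂y = 12*x - 32*y*z - 24*y + 2
∇×B = (-4*x^2, 8*x*y + 16*y^2 - z - 3, 12*x - 32*y*z - 24*y + 2)
At (2, 3, -3): (-16, 192, 242).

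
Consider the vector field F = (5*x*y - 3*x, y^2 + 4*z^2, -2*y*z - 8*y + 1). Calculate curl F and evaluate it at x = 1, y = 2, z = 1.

(∇×F)₁ = ∂F₃/∂y − ∂F₂/∂z = -10*z - 8
(∇×F)₂ = ∂F₁/∂z − ∂F₃/∂x = 0
(∇×F)₃ = ∂F₂/∂x − ∂F₁/∂y = -5*x
∇×F = (-10*z - 8, 0, -5*x)
At (1, 2, 1): (-18, 0, -5).

(-18, 0, -5)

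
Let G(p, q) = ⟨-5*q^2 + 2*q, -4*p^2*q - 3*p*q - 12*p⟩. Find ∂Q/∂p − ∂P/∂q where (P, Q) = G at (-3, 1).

17

∂G₂/∂p = -8*p*q - 3*q - 12
∂G₁/∂q = -10*q + 2
Scalar curl = -8*p*q + 7*q - 14
At (-3, 1): 17.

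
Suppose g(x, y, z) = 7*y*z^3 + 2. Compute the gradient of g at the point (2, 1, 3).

(0, 189, 189)

∂g/∂x = 0
∂g/∂y = 7*z^3
∂g/∂z = 21*y*z^2
∇g = (0, 7*z^3, 21*y*z^2)
At (2, 1, 3): (0, 189, 189).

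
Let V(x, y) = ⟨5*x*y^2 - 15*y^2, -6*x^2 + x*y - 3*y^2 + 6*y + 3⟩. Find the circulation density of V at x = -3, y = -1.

∂V₂/∂x = -12*x + y
∂V₁/∂y = 10*x*y - 30*y
Scalar curl = -10*x*y - 12*x + 31*y
At (-3, -1): -25.

-25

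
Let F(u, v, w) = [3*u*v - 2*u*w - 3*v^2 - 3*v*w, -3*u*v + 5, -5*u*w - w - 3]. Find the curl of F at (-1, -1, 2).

(0, 15, 6)

(∇×F)₁ = ∂F₃/∂v − ∂F₂/∂w = 0
(∇×F)₂ = ∂F₁/∂w − ∂F₃/∂u = -2*u - 3*v + 5*w
(∇×F)₃ = ∂F₂/∂u − ∂F₁/∂v = -3*u + 3*v + 3*w
∇×F = (0, -2*u - 3*v + 5*w, -3*u + 3*v + 3*w)
At (-1, -1, 2): (0, 15, 6).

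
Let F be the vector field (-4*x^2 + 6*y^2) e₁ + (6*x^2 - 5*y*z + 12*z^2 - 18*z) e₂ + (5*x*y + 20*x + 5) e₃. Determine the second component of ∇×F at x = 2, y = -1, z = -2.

(∇×F)_2 = ∂F₁/∂z − ∂F₃/∂x
= 0 − (5*y + 20)
= -5*y - 20
At (2, -1, -2): -15.

-15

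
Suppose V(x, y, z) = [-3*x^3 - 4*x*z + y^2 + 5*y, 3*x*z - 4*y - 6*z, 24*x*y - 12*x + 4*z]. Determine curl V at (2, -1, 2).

(48, 28, 3)

(∇×V)₁ = ∂V₃/∂y − ∂V₂/∂z = 21*x + 6
(∇×V)₂ = ∂V₁/∂z − ∂V₃/∂x = -4*x - 24*y + 12
(∇×V)₃ = ∂V₂/∂x − ∂V₁/∂y = -2*y + 3*z - 5
∇×V = (21*x + 6, -4*x - 24*y + 12, -2*y + 3*z - 5)
At (2, -1, 2): (48, 28, 3).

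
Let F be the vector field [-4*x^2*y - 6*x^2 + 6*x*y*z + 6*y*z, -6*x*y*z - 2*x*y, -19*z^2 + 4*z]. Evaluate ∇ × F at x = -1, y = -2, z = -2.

(12, 0, -16)

(∇×F)₁ = ∂F₃/∂y − ∂F₂/∂z = 6*x*y
(∇×F)₂ = ∂F₁/∂z − ∂F₃/∂x = 6*x*y + 6*y
(∇×F)₃ = ∂F₂/∂x − ∂F₁/∂y = 4*x^2 - 6*x*z - 6*y*z - 2*y - 6*z
∇×F = (6*x*y, 6*x*y + 6*y, 4*x^2 - 6*x*z - 6*y*z - 2*y - 6*z)
At (-1, -2, -2): (12, 0, -16).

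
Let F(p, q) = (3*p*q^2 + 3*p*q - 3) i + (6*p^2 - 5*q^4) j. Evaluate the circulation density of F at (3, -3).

81

∂F₂/∂p = 12*p
∂F₁/∂q = 6*p*q + 3*p
Scalar curl = -6*p*q + 9*p
At (3, -3): 81.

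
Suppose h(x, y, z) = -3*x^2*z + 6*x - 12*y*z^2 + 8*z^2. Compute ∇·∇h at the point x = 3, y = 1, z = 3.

∂²h/∂x² = -6*z
∂²h/∂y² = 0
∂²h/∂z² = 8*(-3*y + 2)
∇²h = -24*y - 6*z + 16
At (3, 1, 3): -26.

-26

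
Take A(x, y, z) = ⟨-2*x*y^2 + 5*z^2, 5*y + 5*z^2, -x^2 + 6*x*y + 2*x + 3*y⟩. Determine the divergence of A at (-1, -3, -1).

∂A₁/∂x = -2*y^2
∂A₂/∂y = 5
∂A₃/∂z = 0
∇·A = -2*y^2 + 5
At (-1, -3, -1): -13.

-13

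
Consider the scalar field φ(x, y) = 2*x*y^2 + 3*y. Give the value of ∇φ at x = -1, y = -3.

∂φ/∂x = 2*y^2
∂φ/∂y = 4*x*y + 3
∇φ = (2*y^2, 4*x*y + 3)
At (-1, -3): (18, 15).

(18, 15)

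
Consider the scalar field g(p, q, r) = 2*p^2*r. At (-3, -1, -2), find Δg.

∂²g/∂p² = 4*r
∂²g/∂q² = 0
∂²g/∂r² = 0
∇²g = 4*r
At (-3, -1, -2): -8.

-8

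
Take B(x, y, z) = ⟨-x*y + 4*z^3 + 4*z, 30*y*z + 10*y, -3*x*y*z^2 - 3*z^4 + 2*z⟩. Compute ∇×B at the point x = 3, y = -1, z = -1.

(21, 13, 3)

(∇×B)₁ = ∂B₃/∂y − ∂B₂/∂z = -3*x*z^2 - 30*y
(∇×B)₂ = ∂B₁/∂z − ∂B₃/∂x = 3*y*z^2 + 12*z^2 + 4
(∇×B)₃ = ∂B₂/∂x − ∂B₁/∂y = x
∇×B = (-3*x*z^2 - 30*y, 3*y*z^2 + 12*z^2 + 4, x)
At (3, -1, -1): (21, 13, 3).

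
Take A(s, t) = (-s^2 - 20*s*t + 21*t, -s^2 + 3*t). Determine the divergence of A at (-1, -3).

∂A₁/∂s = -2*s - 20*t
∂A₂/∂t = 3
∇·A = -2*s - 20*t + 3
At (-1, -3): 65.

65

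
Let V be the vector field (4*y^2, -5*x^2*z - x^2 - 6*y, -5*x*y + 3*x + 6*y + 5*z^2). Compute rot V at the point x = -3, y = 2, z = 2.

(66, 7, 50)

(∇×V)₁ = ∂V₃/∂y − ∂V₂/∂z = 5*x^2 - 5*x + 6
(∇×V)₂ = ∂V₁/∂z − ∂V₃/∂x = 5*y - 3
(∇×V)₃ = ∂V₂/∂x − ∂V₁/∂y = -10*x*z - 2*x - 8*y
∇×V = (5*x^2 - 5*x + 6, 5*y - 3, -10*x*z - 2*x - 8*y)
At (-3, 2, 2): (66, 7, 50).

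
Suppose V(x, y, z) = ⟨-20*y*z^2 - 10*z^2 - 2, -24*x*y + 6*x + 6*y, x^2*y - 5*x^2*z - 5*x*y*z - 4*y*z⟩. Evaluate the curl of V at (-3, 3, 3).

(∇×V)₁ = ∂V₃/∂y − ∂V₂/∂z = x^2 - 5*x*z - 4*z
(∇×V)₂ = ∂V₁/∂z − ∂V₃/∂x = -2*x*y + 10*x*z - 35*y*z - 20*z
(∇×V)₃ = ∂V₂/∂x − ∂V₁/∂y = -24*y + 20*z^2 + 6
∇×V = (x^2 - 5*x*z - 4*z, -2*x*y + 10*x*z - 35*y*z - 20*z, -24*y + 20*z^2 + 6)
At (-3, 3, 3): (42, -447, 114).

(42, -447, 114)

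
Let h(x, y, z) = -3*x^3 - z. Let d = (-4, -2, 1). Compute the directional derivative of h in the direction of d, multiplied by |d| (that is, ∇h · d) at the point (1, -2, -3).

35

∂h/∂x = -9*x^2
∂h/∂y = 0
∂h/∂z = -1
∇h at (1, -2, -3) = (-9, 0, -1)
∇h · d = (-9)(-4) + (0)(-2) + (-1)(1) = 35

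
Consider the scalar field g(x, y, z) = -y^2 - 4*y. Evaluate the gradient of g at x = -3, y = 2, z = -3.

∂g/∂x = 0
∂g/∂y = -2*y - 4
∂g/∂z = 0
∇g = (0, -2*y - 4, 0)
At (-3, 2, -3): (0, -8, 0).

(0, -8, 0)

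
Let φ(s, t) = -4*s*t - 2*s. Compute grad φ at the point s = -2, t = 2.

∂φ/∂s = -4*t - 2
∂φ/∂t = -4*s
∇φ = (-4*t - 2, -4*s)
At (-2, 2): (-10, 8).

(-10, 8)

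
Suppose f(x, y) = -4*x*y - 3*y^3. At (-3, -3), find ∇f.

(12, -69)

∂f/∂x = -4*y
∂f/∂y = -4*x - 9*y^2
∇f = (-4*y, -4*x - 9*y^2)
At (-3, -3): (12, -69).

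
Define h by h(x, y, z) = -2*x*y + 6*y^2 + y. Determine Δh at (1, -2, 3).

12

∂²h/∂x² = 0
∂²h/∂y² = 12
∂²h/∂z² = 0
∇²h = 12
At (1, -2, 3): 12.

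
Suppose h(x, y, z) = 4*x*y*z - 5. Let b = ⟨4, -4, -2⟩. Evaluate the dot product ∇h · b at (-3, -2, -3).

∂h/∂x = 4*y*z
∂h/∂y = 4*x*z
∂h/∂z = 4*x*y
∇h at (-3, -2, -3) = (24, 36, 24)
∇h · b = (24)(4) + (36)(-4) + (24)(-2) = -96

-96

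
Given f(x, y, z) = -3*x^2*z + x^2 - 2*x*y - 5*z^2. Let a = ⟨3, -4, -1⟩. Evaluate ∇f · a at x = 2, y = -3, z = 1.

32

∂f/∂x = -6*x*z + 2*x - 2*y
∂f/∂y = -2*x
∂f/∂z = -3*x^2 - 10*z
∇f at (2, -3, 1) = (-2, -4, -22)
∇f · a = (-2)(3) + (-4)(-4) + (-22)(-1) = 32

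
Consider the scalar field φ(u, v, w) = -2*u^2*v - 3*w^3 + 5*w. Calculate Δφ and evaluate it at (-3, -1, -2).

40

∂²φ/∂u² = -4*v
∂²φ/∂v² = 0
∂²φ/∂w² = -18*w
∇²φ = -4*v - 18*w
At (-3, -1, -2): 40.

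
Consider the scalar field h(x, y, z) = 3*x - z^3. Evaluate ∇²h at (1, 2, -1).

∂²h/∂x² = 0
∂²h/∂y² = 0
∂²h/∂z² = -6*z
∇²h = -6*z
At (1, 2, -1): 6.

6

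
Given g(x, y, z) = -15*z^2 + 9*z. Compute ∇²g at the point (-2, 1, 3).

∂²g/∂x² = 0
∂²g/∂y² = 0
∂²g/∂z² = -30
∇²g = -30
At (-2, 1, 3): -30.

-30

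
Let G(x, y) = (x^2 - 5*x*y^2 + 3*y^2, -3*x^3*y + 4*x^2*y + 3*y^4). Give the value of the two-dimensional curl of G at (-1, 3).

∂G₂/∂x = -9*x^2*y + 8*x*y
∂G₁/∂y = -10*x*y + 6*y
Scalar curl = -9*x^2*y + 18*x*y - 6*y
At (-1, 3): -99.

-99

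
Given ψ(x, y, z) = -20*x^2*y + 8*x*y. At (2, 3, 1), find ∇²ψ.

∂²ψ/∂x² = -40*y
∂²ψ/∂y² = 0
∂²ψ/∂z² = 0
∇²ψ = -40*y
At (2, 3, 1): -120.

-120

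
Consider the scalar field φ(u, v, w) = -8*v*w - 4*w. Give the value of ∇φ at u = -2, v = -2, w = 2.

∂φ/∂u = 0
∂φ/∂v = -8*w
∂φ/∂w = -8*v - 4
∇φ = (0, -8*w, -8*v - 4)
At (-2, -2, 2): (0, -16, 12).

(0, -16, 12)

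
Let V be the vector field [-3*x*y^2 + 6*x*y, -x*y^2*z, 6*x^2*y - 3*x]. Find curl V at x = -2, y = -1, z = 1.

(∇×V)₁ = ∂V₃/∂y − ∂V₂/∂z = 6*x^2 + x*y^2
(∇×V)₂ = ∂V₁/∂z − ∂V₃/∂x = -12*x*y + 3
(∇×V)₃ = ∂V₂/∂x − ∂V₁/∂y = 6*x*y - 6*x - y^2*z
∇×V = (6*x^2 + x*y^2, -12*x*y + 3, 6*x*y - 6*x - y^2*z)
At (-2, -1, 1): (22, -21, 23).

(22, -21, 23)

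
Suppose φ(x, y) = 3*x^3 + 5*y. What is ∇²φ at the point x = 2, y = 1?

∂²φ/∂x² = 18*x
∂²φ/∂y² = 0
∇²φ = 18*x
At (2, 1): 36.

36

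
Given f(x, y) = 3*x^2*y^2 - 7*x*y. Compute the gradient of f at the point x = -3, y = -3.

∂f/∂x = 6*x*y^2 - 7*y
∂f/∂y = 6*x^2*y - 7*x
∇f = (6*x*y^2 - 7*y, 6*x^2*y - 7*x)
At (-3, -3): (-141, -141).

(-141, -141)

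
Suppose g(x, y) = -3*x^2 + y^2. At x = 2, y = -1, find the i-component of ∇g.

-12

(∇g)_1 = ∂g/∂x = -6*x
At (2, -1): -12.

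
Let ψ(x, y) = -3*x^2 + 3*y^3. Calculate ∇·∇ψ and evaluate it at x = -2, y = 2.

∂²ψ/∂x² = -6
∂²ψ/∂y² = 18*y
∇²ψ = 18*y - 6
At (-2, 2): 30.

30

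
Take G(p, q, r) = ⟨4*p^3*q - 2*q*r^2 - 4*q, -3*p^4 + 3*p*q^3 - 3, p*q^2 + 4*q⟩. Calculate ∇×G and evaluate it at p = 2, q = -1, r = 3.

(0, 11, -109)

(∇×G)₁ = ∂G₃/∂q − ∂G₂/∂r = 2*p*q + 4
(∇×G)₂ = ∂G₁/∂r − ∂G₃/∂p = -q^2 - 4*q*r
(∇×G)₃ = ∂G₂/∂p − ∂G₁/∂q = -16*p^3 + 3*q^3 + 2*r^2 + 4
∇×G = (2*p*q + 4, -q^2 - 4*q*r, -16*p^3 + 3*q^3 + 2*r^2 + 4)
At (2, -1, 3): (0, 11, -109).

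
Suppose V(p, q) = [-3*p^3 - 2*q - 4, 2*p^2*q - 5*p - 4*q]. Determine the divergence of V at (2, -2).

-32

∂V₁/∂p = -9*p^2
∂V₂/∂q = 2*p^2 - 4
∇·V = -7*p^2 - 4
At (2, -2): -32.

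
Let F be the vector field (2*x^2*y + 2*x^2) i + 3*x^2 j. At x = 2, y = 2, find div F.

24

∂F₁/∂x = 4*x*y + 4*x
∂F₂/∂y = 0
∇·F = 4*x*y + 4*x
At (2, 2): 24.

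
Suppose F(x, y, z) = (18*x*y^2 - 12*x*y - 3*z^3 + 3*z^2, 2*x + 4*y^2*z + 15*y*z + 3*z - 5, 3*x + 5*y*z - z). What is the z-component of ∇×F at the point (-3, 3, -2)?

(∇×F)_3 = ∂F₂/∂x − ∂F₁/∂y
= 2 − (36*x*y - 12*x)
= -36*x*y + 12*x + 2
At (-3, 3, -2): 290.

290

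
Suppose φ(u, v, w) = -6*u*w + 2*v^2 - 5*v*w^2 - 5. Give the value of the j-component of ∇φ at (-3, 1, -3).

-41

(∇φ)_2 = ∂φ/∂v = 4*v - 5*w^2
At (-3, 1, -3): -41.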